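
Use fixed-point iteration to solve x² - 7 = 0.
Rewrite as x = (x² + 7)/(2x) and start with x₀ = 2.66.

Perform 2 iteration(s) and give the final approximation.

Equation: x² - 7 = 0
Fixed-point form: x = (x² + 7)/(2x)
x₀ = 2.66

x_1 = g(2.660000) = 2.645789
x_2 = g(2.645789) = 2.645751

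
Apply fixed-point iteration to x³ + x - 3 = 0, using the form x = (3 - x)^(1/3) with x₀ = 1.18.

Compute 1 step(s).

Equation: x³ + x - 3 = 0
Fixed-point form: x = (3 - x)^(1/3)
x₀ = 1.18

x_1 = g(1.180000) = 1.220929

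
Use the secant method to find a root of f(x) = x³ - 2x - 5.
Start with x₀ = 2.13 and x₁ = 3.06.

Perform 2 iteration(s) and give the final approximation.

f(x) = x³ - 2x - 5
x₀ = 2.13, x₁ = 3.06

Secant formula: x_{n+1} = x_n - f(x_n)(x_n - x_{n-1})/(f(x_n) - f(x_{n-1}))

Iteration 1:
  f(2.130000) = 0.403597
  f(3.060000) = 17.532616
  x_2 = 3.060000 - 17.532616×(3.060000 - 2.130000)/(17.532616 - 0.403597)
       = 2.108087
Iteration 2:
  f(3.060000) = 17.532616
  f(2.108087) = 0.152232
  x_3 = 2.108087 - 0.152232×(2.108087 - 3.060000)/(0.152232 - 17.532616)
       = 2.099750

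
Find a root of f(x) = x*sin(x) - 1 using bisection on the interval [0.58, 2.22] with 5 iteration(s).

f(x) = x*sin(x) - 1
Initial interval: [0.58, 2.22]

Iteration 1:
  c_1 = (0.580000 + 2.220000)/2 = 1.400000
  f(c_1) = f(1.400000) = 0.379630
  f(a) × f(c) < 0, new interval: [0.580000, 1.400000]
Iteration 2:
  c_2 = (0.580000 + 1.400000)/2 = 0.990000
  f(c_2) = f(0.990000) = -0.172334
  f(a) × f(c) ≥ 0, new interval: [0.990000, 1.400000]
Iteration 3:
  c_3 = (0.990000 + 1.400000)/2 = 1.195000
  f(c_3) = f(1.195000) = 0.111608
  f(a) × f(c) < 0, new interval: [0.990000, 1.195000]
Iteration 4:
  c_4 = (0.990000 + 1.195000)/2 = 1.092500
  f(c_4) = f(1.092500) = -0.030100
  f(a) × f(c) ≥ 0, new interval: [1.092500, 1.195000]
Iteration 5:
  c_5 = (1.092500 + 1.195000)/2 = 1.143750
  f(c_5) = f(1.143750) = 0.041033
  f(a) × f(c) < 0, new interval: [1.092500, 1.143750]

After 5 iteration(s), the approximation is c_5 = 1.143750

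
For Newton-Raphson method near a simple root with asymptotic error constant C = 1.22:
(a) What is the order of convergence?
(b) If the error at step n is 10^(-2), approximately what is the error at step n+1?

(a) Newton-Raphson has quadratic (order 2) convergence near simple roots.
    This means |e_{n+1}| ≈ C|e_n|².

(b) With |e_n| = 10^(-2) and C = 1.22:
    |e_{n+1}| ≈ 1.22 × (10^(-2))² = 1.22 × 10^(-4)

(a) 2 (quadratic); (b) |e_{n+1}| ≈ 1.220e-04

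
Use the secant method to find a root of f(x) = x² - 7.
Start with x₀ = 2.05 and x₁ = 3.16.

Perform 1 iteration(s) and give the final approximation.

f(x) = x² - 7
x₀ = 2.05, x₁ = 3.16

Secant formula: x_{n+1} = x_n - f(x_n)(x_n - x_{n-1})/(f(x_n) - f(x_{n-1}))

Iteration 1:
  f(2.050000) = -2.797500
  f(3.160000) = 2.985600
  x_2 = 3.160000 - 2.985600×(3.160000 - 2.050000)/(2.985600 - (-2.797500))
       = 2.586948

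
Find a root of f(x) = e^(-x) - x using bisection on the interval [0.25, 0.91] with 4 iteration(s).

f(x) = e^(-x) - x
Initial interval: [0.25, 0.91]

Iteration 1:
  c_1 = (0.250000 + 0.910000)/2 = 0.580000
  f(c_1) = f(0.580000) = -0.020102
  f(a) × f(c) < 0, new interval: [0.250000, 0.580000]
Iteration 2:
  c_2 = (0.250000 + 0.580000)/2 = 0.415000
  f(c_2) = f(0.415000) = 0.245340
  f(a) × f(c) ≥ 0, new interval: [0.415000, 0.580000]
Iteration 3:
  c_3 = (0.415000 + 0.580000)/2 = 0.497500
  f(c_3) = f(0.497500) = 0.110549
  f(a) × f(c) ≥ 0, new interval: [0.497500, 0.580000]
Iteration 4:
  c_4 = (0.497500 + 0.580000)/2 = 0.538750
  f(c_4) = f(0.538750) = 0.044727
  f(a) × f(c) ≥ 0, new interval: [0.538750, 0.580000]

After 4 iteration(s), the approximation is c_4 = 0.538750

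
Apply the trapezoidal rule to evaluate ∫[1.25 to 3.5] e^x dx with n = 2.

f(x) = e^x
a = 1.25, b = 3.5, n = 2
h = (b - a)/n = 1.125000

Trapezoidal rule: (h/2)[f(x₀) + 2f(x₁) + 2f(x₂) + ... + f(xₙ)]

x_0 = 1.2500, f(x_0) = 3.490343, coefficient = 1
x_1 = 2.3750, f(x_1) = 10.751013, coefficient = 2
x_2 = 3.5000, f(x_2) = 33.115452, coefficient = 1

I ≈ (1.125000/2) × 58.107821 = 32.685649
Exact value: 29.625109
Error: 3.060540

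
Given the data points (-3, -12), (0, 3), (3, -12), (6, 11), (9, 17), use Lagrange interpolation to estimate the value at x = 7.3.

Lagrange interpolation formula:
P(x) = Σ yᵢ × Lᵢ(x)
where Lᵢ(x) = Π_{j≠i} (x - xⱼ)/(xᵢ - xⱼ)

L_0(7.3) = (7.3 - 0)/(-3 - 0) × (7.3 - 3)/(-3 - 3) × (7.3 - 6)/(-3 - 6) × (7.3 - 9)/(-3 - 9) = -0.035685
L_1(7.3) = (7.3 - (-3))/(0 - (-3)) × (7.3 - 3)/(0 - 3) × (7.3 - 6)/(0 - 6) × (7.3 - 9)/(0 - 9) = 0.201401
L_2(7.3) = (7.3 - (-3))/(3 - (-3)) × (7.3 - 0)/(3 - 0) × (7.3 - 6)/(3 - 6) × (7.3 - 9)/(3 - 9) = -0.512870
L_3(7.3) = (7.3 - (-3))/(6 - (-3)) × (7.3 - 0)/(6 - 0) × (7.3 - 3)/(6 - 3) × (7.3 - 9)/(6 - 9) = 1.130944
L_4(7.3) = (7.3 - (-3))/(9 - (-3)) × (7.3 - 0)/(9 - 0) × (7.3 - 3)/(9 - 3) × (7.3 - 6)/(9 - 6) = 0.216210

P(7.3) = (-12)×L_0(7.3) + 3×L_1(7.3) + (-12)×L_2(7.3) + 11×L_3(7.3) + 17×L_4(7.3)
P(7.3) = 23.302821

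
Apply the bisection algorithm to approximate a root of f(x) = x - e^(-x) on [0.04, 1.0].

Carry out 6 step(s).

f(x) = x - e^(-x)
Initial interval: [0.04, 1.0]

Iteration 1:
  c_1 = (0.040000 + 1.000000)/2 = 0.520000
  f(c_1) = f(0.520000) = -0.074521
  f(a) × f(c) ≥ 0, new interval: [0.520000, 1.000000]
Iteration 2:
  c_2 = (0.520000 + 1.000000)/2 = 0.760000
  f(c_2) = f(0.760000) = 0.292334
  f(a) × f(c) < 0, new interval: [0.520000, 0.760000]
Iteration 3:
  c_3 = (0.520000 + 0.760000)/2 = 0.640000
  f(c_3) = f(0.640000) = 0.112708
  f(a) × f(c) < 0, new interval: [0.520000, 0.640000]
Iteration 4:
  c_4 = (0.520000 + 0.640000)/2 = 0.580000
  f(c_4) = f(0.580000) = 0.020102
  f(a) × f(c) < 0, new interval: [0.520000, 0.580000]
Iteration 5:
  c_5 = (0.520000 + 0.580000)/2 = 0.550000
  f(c_5) = f(0.550000) = -0.026950
  f(a) × f(c) ≥ 0, new interval: [0.550000, 0.580000]
Iteration 6:
  c_6 = (0.550000 + 0.580000)/2 = 0.565000
  f(c_6) = f(0.565000) = -0.003360
  f(a) × f(c) ≥ 0, new interval: [0.565000, 0.580000]

After 6 iteration(s), the approximation is c_6 = 0.565000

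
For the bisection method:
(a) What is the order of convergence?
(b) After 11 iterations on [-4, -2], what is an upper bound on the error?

(a) Bisection has linear (order 1) convergence; the error is halved each step.

(b) Error bound = (b-a)/2^n = (-2 - (-4))/2^{11}
    = 2/2^{11}

(a) 1 (linear); (b) error ≤ 9.77e-04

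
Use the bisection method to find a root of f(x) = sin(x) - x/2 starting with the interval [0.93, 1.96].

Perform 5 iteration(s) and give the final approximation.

f(x) = sin(x) - x/2
Initial interval: [0.93, 1.96]

Iteration 1:
  c_1 = (0.930000 + 1.960000)/2 = 1.445000
  f(c_1) = f(1.445000) = 0.269598
  f(a) × f(c) ≥ 0, new interval: [1.445000, 1.960000]
Iteration 2:
  c_2 = (1.445000 + 1.960000)/2 = 1.702500
  f(c_2) = f(1.702500) = 0.140090
  f(a) × f(c) ≥ 0, new interval: [1.702500, 1.960000]
Iteration 3:
  c_3 = (1.702500 + 1.960000)/2 = 1.831250
  f(c_3) = f(1.831250) = 0.050648
  f(a) × f(c) ≥ 0, new interval: [1.831250, 1.960000]
Iteration 4:
  c_4 = (1.831250 + 1.960000)/2 = 1.895625
  f(c_4) = f(1.895625) = -0.000107
  f(a) × f(c) < 0, new interval: [1.831250, 1.895625]
Iteration 5:
  c_5 = (1.831250 + 1.895625)/2 = 1.863437
  f(c_5) = f(1.863437) = 0.025767
  f(a) × f(c) ≥ 0, new interval: [1.863437, 1.895625]

After 5 iteration(s), the approximation is c_5 = 1.863437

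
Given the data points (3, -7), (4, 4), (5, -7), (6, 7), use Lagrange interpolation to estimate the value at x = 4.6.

Lagrange interpolation formula:
P(x) = Σ yᵢ × Lᵢ(x)
where Lᵢ(x) = Π_{j≠i} (x - xⱼ)/(xᵢ - xⱼ)

L_0(4.6) = (4.6 - 4)/(3 - 4) × (4.6 - 5)/(3 - 5) × (4.6 - 6)/(3 - 6) = -0.056000
L_1(4.6) = (4.6 - 3)/(4 - 3) × (4.6 - 5)/(4 - 5) × (4.6 - 6)/(4 - 6) = 0.448000
L_2(4.6) = (4.6 - 3)/(5 - 3) × (4.6 - 4)/(5 - 4) × (4.6 - 6)/(5 - 6) = 0.672000
L_3(4.6) = (4.6 - 3)/(6 - 3) × (4.6 - 4)/(6 - 4) × (4.6 - 5)/(6 - 5) = -0.064000

P(4.6) = (-7)×L_0(4.6) + 4×L_1(4.6) + (-7)×L_2(4.6) + 7×L_3(4.6)
P(4.6) = -2.968000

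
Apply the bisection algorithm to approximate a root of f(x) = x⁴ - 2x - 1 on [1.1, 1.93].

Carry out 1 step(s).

f(x) = x⁴ - 2x - 1
Initial interval: [1.1, 1.93]

Iteration 1:
  c_1 = (1.100000 + 1.930000)/2 = 1.515000
  f(c_1) = f(1.515000) = 1.238058
  f(a) × f(c) < 0, new interval: [1.100000, 1.515000]

After 1 iteration(s), the approximation is c_1 = 1.515000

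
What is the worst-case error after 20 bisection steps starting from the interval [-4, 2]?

Bisection error bound: |error| ≤ (b-a)/2^n
|error| ≤ (2 - (-4))/2^20 = 6/2^20
|error| ≤ 0.0000057220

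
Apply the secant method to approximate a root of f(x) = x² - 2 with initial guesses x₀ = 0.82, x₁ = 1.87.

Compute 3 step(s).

f(x) = x² - 2
x₀ = 0.82, x₁ = 1.87

Secant formula: x_{n+1} = x_n - f(x_n)(x_n - x_{n-1})/(f(x_n) - f(x_{n-1}))

Iteration 1:
  f(0.820000) = -1.327600
  f(1.870000) = 1.496900
  x_2 = 1.870000 - 1.496900×(1.870000 - 0.820000)/(1.496900 - (-1.327600))
       = 1.313532
Iteration 2:
  f(1.870000) = 1.496900
  f(1.313532) = -0.274635
  x_3 = 1.313532 - (-0.274635)×(1.313532 - 1.870000)/(-0.274635 - 1.496900)
       = 1.399799
Iteration 3:
  f(1.313532) = -0.274635
  f(1.399799) = -0.040563
  x_4 = 1.399799 - (-0.040563)×(1.399799 - 1.313532)/(-0.040563 - (-0.274635))
       = 1.414748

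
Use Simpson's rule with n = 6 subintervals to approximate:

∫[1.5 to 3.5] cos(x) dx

f(x) = cos(x)
a = 1.5, b = 3.5, n = 6
h = (b - a)/n = 0.333333

Simpson's rule: (h/3)[f(x₀) + 4f(x₁) + 2f(x₂) + ... + f(xₙ)]

x_0 = 1.5000, f(x_0) = 0.070737, coefficient = 1
x_1 = 1.8333, f(x_1) = -0.259531, coefficient = 4
x_2 = 2.1667, f(x_2) = -0.561229, coefficient = 2
x_3 = 2.5000, f(x_3) = -0.801144, coefficient = 4
x_4 = 2.8333, f(x_4) = -0.952863, coefficient = 2
x_5 = 3.1667, f(x_5) = -0.999686, coefficient = 4
x_6 = 3.5000, f(x_6) = -0.936457, coefficient = 1

I ≈ (0.333333/3) × -12.135347 = -1.348372
Exact value: -1.348278
Error: 0.000094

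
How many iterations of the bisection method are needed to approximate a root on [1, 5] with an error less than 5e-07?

We need (b-a)/2^n ≤ 5e-07
(5 - 1)/2^n ≤ 5e-07
4/2^n ≤ 5e-07
2^n ≥ 8000000
n ≥ log₂(8000000) = 22.93
n ≥ 23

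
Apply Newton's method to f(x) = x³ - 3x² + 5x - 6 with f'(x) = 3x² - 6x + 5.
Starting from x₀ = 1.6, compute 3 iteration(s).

f(x) = x³ - 3x² + 5x - 6
f'(x) = 3x² - 6x + 5
x₀ = 1.6

Newton-Raphson formula: x_{n+1} = x_n - f(x_n)/f'(x_n)

Iteration 1:
  f(1.600000) = -1.584000
  f'(1.600000) = 3.080000
  x_1 = 1.600000 - (-1.584000)/3.080000 = 2.114286
Iteration 2:
  f(2.114286) = 0.612105
  f'(2.114286) = 5.724898
  x_2 = 2.114286 - 0.612105/5.724898 = 2.007366
Iteration 3:
  f(2.007366) = 0.036993
  f'(2.007366) = 5.044358
  x_3 = 2.007366 - 0.036993/5.044358 = 2.000032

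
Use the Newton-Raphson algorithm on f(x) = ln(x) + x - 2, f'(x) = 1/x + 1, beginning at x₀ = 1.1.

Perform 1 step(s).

f(x) = ln(x) + x - 2
f'(x) = 1/x + 1
x₀ = 1.1

Newton-Raphson formula: x_{n+1} = x_n - f(x_n)/f'(x_n)

Iteration 1:
  f(1.100000) = -0.804690
  f'(1.100000) = 1.909091
  x_1 = 1.100000 - (-0.804690)/1.909091 = 1.521504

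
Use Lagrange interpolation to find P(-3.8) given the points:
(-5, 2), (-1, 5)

Lagrange interpolation formula:
P(x) = Σ yᵢ × Lᵢ(x)
where Lᵢ(x) = Π_{j≠i} (x - xⱼ)/(xᵢ - xⱼ)

L_0(-3.8) = (-3.8 - (-1))/(-5 - (-1)) = 0.700000
L_1(-3.8) = (-3.8 - (-5))/(-1 - (-5)) = 0.300000

P(-3.8) = 2×L_0(-3.8) + 5×L_1(-3.8)
P(-3.8) = 2.900000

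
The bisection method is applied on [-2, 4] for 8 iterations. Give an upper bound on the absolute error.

Bisection error bound: |error| ≤ (b-a)/2^n
|error| ≤ (4 - (-2))/2^8 = 6/2^8
|error| ≤ 0.0234375000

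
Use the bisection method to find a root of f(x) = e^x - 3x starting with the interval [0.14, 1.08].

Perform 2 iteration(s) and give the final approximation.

f(x) = e^x - 3x
Initial interval: [0.14, 1.08]

Iteration 1:
  c_1 = (0.140000 + 1.080000)/2 = 0.610000
  f(c_1) = f(0.610000) = 0.010431
  f(a) × f(c) ≥ 0, new interval: [0.610000, 1.080000]
Iteration 2:
  c_2 = (0.610000 + 1.080000)/2 = 0.845000
  f(c_2) = f(0.845000) = -0.207022
  f(a) × f(c) < 0, new interval: [0.610000, 0.845000]

After 2 iteration(s), the approximation is c_2 = 0.845000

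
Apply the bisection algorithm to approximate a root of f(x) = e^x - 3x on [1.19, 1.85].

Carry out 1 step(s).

f(x) = e^x - 3x
Initial interval: [1.19, 1.85]

Iteration 1:
  c_1 = (1.190000 + 1.850000)/2 = 1.520000
  f(c_1) = f(1.520000) = 0.012225
  f(a) × f(c) < 0, new interval: [1.190000, 1.520000]

After 1 iteration(s), the approximation is c_1 = 1.520000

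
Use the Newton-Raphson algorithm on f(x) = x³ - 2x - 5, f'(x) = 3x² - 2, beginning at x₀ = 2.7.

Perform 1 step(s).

f(x) = x³ - 2x - 5
f'(x) = 3x² - 2
x₀ = 2.7

Newton-Raphson formula: x_{n+1} = x_n - f(x_n)/f'(x_n)

Iteration 1:
  f(2.700000) = 9.283000
  f'(2.700000) = 19.870000
  x_1 = 2.700000 - 9.283000/19.870000 = 2.232813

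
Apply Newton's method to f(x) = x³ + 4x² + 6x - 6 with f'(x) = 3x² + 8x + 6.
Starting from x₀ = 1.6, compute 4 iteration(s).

f(x) = x³ + 4x² + 6x - 6
f'(x) = 3x² + 8x + 6
x₀ = 1.6

Newton-Raphson formula: x_{n+1} = x_n - f(x_n)/f'(x_n)

Iteration 1:
  f(1.600000) = 17.936000
  f'(1.600000) = 26.480000
  x_1 = 1.600000 - 17.936000/26.480000 = 0.922659
Iteration 2:
  f(0.922659) = 3.726606
  f'(0.922659) = 15.935166
  x_2 = 0.922659 - 3.726606/15.935166 = 0.688798
Iteration 3:
  f(0.688798) = 0.357356
  f'(0.688798) = 12.933714
  x_3 = 0.688798 - 0.357356/12.933714 = 0.661168
Iteration 4:
  f(0.661168) = 0.004610
  f'(0.661168) = 12.600778
  x_4 = 0.661168 - 0.004610/12.600778 = 0.660803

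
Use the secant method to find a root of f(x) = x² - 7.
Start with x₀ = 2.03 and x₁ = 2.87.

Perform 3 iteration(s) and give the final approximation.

f(x) = x² - 7
x₀ = 2.03, x₁ = 2.87

Secant formula: x_{n+1} = x_n - f(x_n)(x_n - x_{n-1})/(f(x_n) - f(x_{n-1}))

Iteration 1:
  f(2.030000) = -2.879100
  f(2.870000) = 1.236900
  x_2 = 2.870000 - 1.236900×(2.870000 - 2.030000)/(1.236900 - (-2.879100))
       = 2.617571
Iteration 2:
  f(2.870000) = 1.236900
  f(2.617571) = -0.148320
  x_3 = 2.617571 - (-0.148320)×(2.617571 - 2.870000)/(-0.148320 - 1.236900)
       = 2.644600
Iteration 3:
  f(2.617571) = -0.148320
  f(2.644600) = -0.006092
  x_4 = 2.644600 - (-0.006092)×(2.644600 - 2.617571)/(-0.006092 - (-0.148320))
       = 2.645757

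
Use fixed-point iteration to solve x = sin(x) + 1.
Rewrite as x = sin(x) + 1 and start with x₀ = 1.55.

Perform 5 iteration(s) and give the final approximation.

Equation: x = sin(x) + 1
Fixed-point form: x = sin(x) + 1
x₀ = 1.55

x_1 = g(1.550000) = 1.999784
x_2 = g(1.999784) = 1.909387
x_3 = g(1.909387) = 1.943224
x_4 = g(1.943224) = 1.931447
x_5 = g(1.931447) = 1.935667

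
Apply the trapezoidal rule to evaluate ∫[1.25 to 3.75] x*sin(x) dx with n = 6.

f(x) = x*sin(x)
a = 1.25, b = 3.75, n = 6
h = (b - a)/n = 0.416667

Trapezoidal rule: (h/2)[f(x₀) + 2f(x₁) + 2f(x₂) + ... + f(xₙ)]

x_0 = 1.2500, f(x_0) = 1.186231, coefficient = 1
x_1 = 1.6667, f(x_1) = 1.659013, coefficient = 2
x_2 = 2.0833, f(x_2) = 1.815632, coefficient = 2
x_3 = 2.5000, f(x_3) = 1.496180, coefficient = 2
x_4 = 2.9167, f(x_4) = 0.650516, coefficient = 2
x_5 = 3.3333, f(x_5) = -0.635227, coefficient = 2
x_6 = 3.7500, f(x_6) = -2.143355, coefficient = 1

I ≈ (0.416667/2) × 9.015106 = 1.878147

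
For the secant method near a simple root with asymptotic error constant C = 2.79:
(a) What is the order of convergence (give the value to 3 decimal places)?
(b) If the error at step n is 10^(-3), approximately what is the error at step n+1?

(a) Secant method has superlinear convergence with order φ = (1+√5)/2 ≈ 1.618.
    This means |e_{n+1}| ≈ C|e_n|^1.618.

(b) With |e_n| = 10^(-3) and C = 2.79:
    |e_{n+1}| ≈ 2.79 × (10^(-3))^1.618 = 2.79 × 10^(-4.85)

(a) ≈ 1.618 (golden ratio); (b) |e_{n+1}| ≈ 3.904e-05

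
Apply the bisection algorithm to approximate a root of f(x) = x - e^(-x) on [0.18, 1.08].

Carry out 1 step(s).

f(x) = x - e^(-x)
Initial interval: [0.18, 1.08]

Iteration 1:
  c_1 = (0.180000 + 1.080000)/2 = 0.630000
  f(c_1) = f(0.630000) = 0.097408
  f(a) × f(c) < 0, new interval: [0.180000, 0.630000]

After 1 iteration(s), the approximation is c_1 = 0.630000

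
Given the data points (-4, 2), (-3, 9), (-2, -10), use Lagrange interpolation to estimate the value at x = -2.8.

Lagrange interpolation formula:
P(x) = Σ yᵢ × Lᵢ(x)
where Lᵢ(x) = Π_{j≠i} (x - xⱼ)/(xᵢ - xⱼ)

L_0(-2.8) = (-2.8 - (-3))/(-4 - (-3)) × (-2.8 - (-2))/(-4 - (-2)) = -0.080000
L_1(-2.8) = (-2.8 - (-4))/(-3 - (-4)) × (-2.8 - (-2))/(-3 - (-2)) = 0.960000
L_2(-2.8) = (-2.8 - (-4))/(-2 - (-4)) × (-2.8 - (-3))/(-2 - (-3)) = 0.120000

P(-2.8) = 2×L_0(-2.8) + 9×L_1(-2.8) + (-10)×L_2(-2.8)
P(-2.8) = 7.280000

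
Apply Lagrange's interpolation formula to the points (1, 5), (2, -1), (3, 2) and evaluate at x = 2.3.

Lagrange interpolation formula:
P(x) = Σ yᵢ × Lᵢ(x)
where Lᵢ(x) = Π_{j≠i} (x - xⱼ)/(xᵢ - xⱼ)

L_0(2.3) = (2.3 - 2)/(1 - 2) × (2.3 - 3)/(1 - 3) = -0.105000
L_1(2.3) = (2.3 - 1)/(2 - 1) × (2.3 - 3)/(2 - 3) = 0.910000
L_2(2.3) = (2.3 - 1)/(3 - 1) × (2.3 - 2)/(3 - 2) = 0.195000

P(2.3) = 5×L_0(2.3) + (-1)×L_1(2.3) + 2×L_2(2.3)
P(2.3) = -1.045000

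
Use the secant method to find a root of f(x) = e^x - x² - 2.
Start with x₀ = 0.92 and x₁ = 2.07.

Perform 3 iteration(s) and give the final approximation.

f(x) = e^x - x² - 2
x₀ = 0.92, x₁ = 2.07

Secant formula: x_{n+1} = x_n - f(x_n)(x_n - x_{n-1})/(f(x_n) - f(x_{n-1}))

Iteration 1:
  f(0.920000) = -0.337110
  f(2.070000) = 1.639923
  x_2 = 2.070000 - 1.639923×(2.070000 - 0.920000)/(1.639923 - (-0.337110))
       = 1.116090
Iteration 2:
  f(2.070000) = 1.639923
  f(1.116090) = -0.192763
  x_3 = 1.116090 - (-0.192763)×(1.116090 - 2.070000)/(-0.192763 - 1.639923)
       = 1.216423
Iteration 3:
  f(1.116090) = -0.192763
  f(1.216423) = -0.104592
  x_4 = 1.216423 - (-0.104592)×(1.216423 - 1.116090)/(-0.104592 - (-0.192763))
       = 1.335441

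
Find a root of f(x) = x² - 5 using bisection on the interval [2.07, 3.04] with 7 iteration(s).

f(x) = x² - 5
Initial interval: [2.07, 3.04]

Iteration 1:
  c_1 = (2.070000 + 3.040000)/2 = 2.555000
  f(c_1) = f(2.555000) = 1.528025
  f(a) × f(c) < 0, new interval: [2.070000, 2.555000]
Iteration 2:
  c_2 = (2.070000 + 2.555000)/2 = 2.312500
  f(c_2) = f(2.312500) = 0.347656
  f(a) × f(c) < 0, new interval: [2.070000, 2.312500]
Iteration 3:
  c_3 = (2.070000 + 2.312500)/2 = 2.191250
  f(c_3) = f(2.191250) = -0.198423
  f(a) × f(c) ≥ 0, new interval: [2.191250, 2.312500]
Iteration 4:
  c_4 = (2.191250 + 2.312500)/2 = 2.251875
  f(c_4) = f(2.251875) = 0.070941
  f(a) × f(c) < 0, new interval: [2.191250, 2.251875]
Iteration 5:
  c_5 = (2.191250 + 2.251875)/2 = 2.221563
  f(c_5) = f(2.221563) = -0.064660
  f(a) × f(c) ≥ 0, new interval: [2.221563, 2.251875]
Iteration 6:
  c_6 = (2.221563 + 2.251875)/2 = 2.236719
  f(c_6) = f(2.236719) = 0.002911
  f(a) × f(c) < 0, new interval: [2.221563, 2.236719]
Iteration 7:
  c_7 = (2.221563 + 2.236719)/2 = 2.229141
  f(c_7) = f(2.229141) = -0.030932
  f(a) × f(c) ≥ 0, new interval: [2.229141, 2.236719]

After 7 iteration(s), the approximation is c_7 = 2.229141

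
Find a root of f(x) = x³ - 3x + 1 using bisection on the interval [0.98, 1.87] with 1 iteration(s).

f(x) = x³ - 3x + 1
Initial interval: [0.98, 1.87]

Iteration 1:
  c_1 = (0.980000 + 1.870000)/2 = 1.425000
  f(c_1) = f(1.425000) = -0.381359
  f(a) × f(c) ≥ 0, new interval: [1.425000, 1.870000]

After 1 iteration(s), the approximation is c_1 = 1.425000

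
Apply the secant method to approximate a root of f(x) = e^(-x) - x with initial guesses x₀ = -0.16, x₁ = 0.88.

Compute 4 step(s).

f(x) = e^(-x) - x
x₀ = -0.16, x₁ = 0.88

Secant formula: x_{n+1} = x_n - f(x_n)(x_n - x_{n-1})/(f(x_n) - f(x_{n-1}))

Iteration 1:
  f(-0.160000) = 1.333511
  f(0.880000) = -0.465217
  x_2 = 0.880000 - (-0.465217)×(0.880000 - (-0.160000))/(-0.465217 - 1.333511)
       = 0.611018
Iteration 2:
  f(0.880000) = -0.465217
  f(0.611018) = -0.068220
  x_3 = 0.611018 - (-0.068220)×(0.611018 - 0.880000)/(-0.068220 - (-0.465217))
       = 0.564796
Iteration 3:
  f(0.611018) = -0.068220
  f(0.564796) = 0.003680
  x_4 = 0.564796 - 0.003680×(0.564796 - 0.611018)/(0.003680 - (-0.068220))
       = 0.567162
Iteration 4:
  f(0.564796) = 0.003680
  f(0.567162) = -0.000029
  x_5 = 0.567162 - (-0.000029)×(0.567162 - 0.564796)/(-0.000029 - 0.003680)
       = 0.567143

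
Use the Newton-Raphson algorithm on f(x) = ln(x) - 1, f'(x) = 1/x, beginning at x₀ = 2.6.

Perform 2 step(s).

f(x) = ln(x) - 1
f'(x) = 1/x
x₀ = 2.6

Newton-Raphson formula: x_{n+1} = x_n - f(x_n)/f'(x_n)

Iteration 1:
  f(2.600000) = -0.044489
  f'(2.600000) = 0.384615
  x_1 = 2.600000 - (-0.044489)/0.384615 = 2.715670
Iteration 2:
  f(2.715670) = -0.000961
  f'(2.715670) = 0.368233
  x_2 = 2.715670 - (-0.000961)/0.368233 = 2.718281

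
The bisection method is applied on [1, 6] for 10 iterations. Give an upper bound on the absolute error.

Bisection error bound: |error| ≤ (b-a)/2^n
|error| ≤ (6 - 1)/2^10 = 5/2^10
|error| ≤ 0.0048828125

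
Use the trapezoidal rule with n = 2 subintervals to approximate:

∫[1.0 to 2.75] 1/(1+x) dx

f(x) = 1/(1+x)
a = 1.0, b = 2.75, n = 2
h = (b - a)/n = 0.875000

Trapezoidal rule: (h/2)[f(x₀) + 2f(x₁) + 2f(x₂) + ... + f(xₙ)]

x_0 = 1.0000, f(x_0) = 0.500000, coefficient = 1
x_1 = 1.8750, f(x_1) = 0.347826, coefficient = 2
x_2 = 2.7500, f(x_2) = 0.266667, coefficient = 1

I ≈ (0.875000/2) × 1.462319 = 0.639764
Exact value: 0.628609
Error: 0.011156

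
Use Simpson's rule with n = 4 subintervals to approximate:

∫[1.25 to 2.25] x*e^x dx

f(x) = x*e^x
a = 1.25, b = 2.25, n = 4
h = (b - a)/n = 0.250000

Simpson's rule: (h/3)[f(x₀) + 4f(x₁) + 2f(x₂) + ... + f(xₙ)]

x_0 = 1.2500, f(x_0) = 4.362929, coefficient = 1
x_1 = 1.5000, f(x_1) = 6.722534, coefficient = 4
x_2 = 1.7500, f(x_2) = 10.070555, coefficient = 2
x_3 = 2.0000, f(x_3) = 14.778112, coefficient = 4
x_4 = 2.2500, f(x_4) = 21.347406, coefficient = 1

I ≈ (0.250000/3) × 131.854027 = 10.987836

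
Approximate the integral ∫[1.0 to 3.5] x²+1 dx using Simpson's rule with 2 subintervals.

f(x) = x²+1
a = 1.0, b = 3.5, n = 2
h = (b - a)/n = 1.250000

Simpson's rule: (h/3)[f(x₀) + 4f(x₁) + 2f(x₂) + ... + f(xₙ)]

x_0 = 1.0000, f(x_0) = 2.000000, coefficient = 1
x_1 = 2.2500, f(x_1) = 6.062500, coefficient = 4
x_2 = 3.5000, f(x_2) = 13.250000, coefficient = 1

I ≈ (1.250000/3) × 39.500000 = 16.458333
Exact value: 16.458333
Error: 0.000000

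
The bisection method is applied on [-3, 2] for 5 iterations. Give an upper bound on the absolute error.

Bisection error bound: |error| ≤ (b-a)/2^n
|error| ≤ (2 - (-3))/2^5 = 5/2^5
|error| ≤ 0.1562500000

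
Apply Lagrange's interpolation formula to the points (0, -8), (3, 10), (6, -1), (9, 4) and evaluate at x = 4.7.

Lagrange interpolation formula:
P(x) = Σ yᵢ × Lᵢ(x)
where Lᵢ(x) = Π_{j≠i} (x - xⱼ)/(xᵢ - xⱼ)

L_0(4.7) = (4.7 - 3)/(0 - 3) × (4.7 - 6)/(0 - 6) × (4.7 - 9)/(0 - 9) = -0.058660
L_1(4.7) = (4.7 - 0)/(3 - 0) × (4.7 - 6)/(3 - 6) × (4.7 - 9)/(3 - 9) = 0.486537
L_2(4.7) = (4.7 - 0)/(6 - 0) × (4.7 - 3)/(6 - 3) × (4.7 - 9)/(6 - 9) = 0.636241
L_3(4.7) = (4.7 - 0)/(9 - 0) × (4.7 - 3)/(9 - 3) × (4.7 - 6)/(9 - 6) = -0.064117

P(4.7) = (-8)×L_0(4.7) + 10×L_1(4.7) + (-1)×L_2(4.7) + 4×L_3(4.7)
P(4.7) = 4.441944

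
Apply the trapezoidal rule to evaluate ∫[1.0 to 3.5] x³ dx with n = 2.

f(x) = x³
a = 1.0, b = 3.5, n = 2
h = (b - a)/n = 1.250000

Trapezoidal rule: (h/2)[f(x₀) + 2f(x₁) + 2f(x₂) + ... + f(xₙ)]

x_0 = 1.0000, f(x_0) = 1.000000, coefficient = 1
x_1 = 2.2500, f(x_1) = 11.390625, coefficient = 2
x_2 = 3.5000, f(x_2) = 42.875000, coefficient = 1

I ≈ (1.250000/2) × 66.656250 = 41.660156
Exact value: 37.265625
Error: 4.394531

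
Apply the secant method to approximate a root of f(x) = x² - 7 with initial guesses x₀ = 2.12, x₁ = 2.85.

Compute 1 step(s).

f(x) = x² - 7
x₀ = 2.12, x₁ = 2.85

Secant formula: x_{n+1} = x_n - f(x_n)(x_n - x_{n-1})/(f(x_n) - f(x_{n-1}))

Iteration 1:
  f(2.120000) = -2.505600
  f(2.850000) = 1.122500
  x_2 = 2.850000 - 1.122500×(2.850000 - 2.120000)/(1.122500 - (-2.505600))
       = 2.624145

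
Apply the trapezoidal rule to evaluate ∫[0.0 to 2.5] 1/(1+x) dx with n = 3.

f(x) = 1/(1+x)
a = 0.0, b = 2.5, n = 3
h = (b - a)/n = 0.833333

Trapezoidal rule: (h/2)[f(x₀) + 2f(x₁) + 2f(x₂) + ... + f(xₙ)]

x_0 = 0.0000, f(x_0) = 1.000000, coefficient = 1
x_1 = 0.8333, f(x_1) = 0.545455, coefficient = 2
x_2 = 1.6667, f(x_2) = 0.375000, coefficient = 2
x_3 = 2.5000, f(x_3) = 0.285714, coefficient = 1

I ≈ (0.833333/2) × 3.126623 = 1.302760
Exact value: 1.252763
Error: 0.049997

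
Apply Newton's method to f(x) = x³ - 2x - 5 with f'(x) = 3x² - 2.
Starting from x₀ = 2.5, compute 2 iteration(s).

f(x) = x³ - 2x - 5
f'(x) = 3x² - 2
x₀ = 2.5

Newton-Raphson formula: x_{n+1} = x_n - f(x_n)/f'(x_n)

Iteration 1:
  f(2.500000) = 5.625000
  f'(2.500000) = 16.750000
  x_1 = 2.500000 - 5.625000/16.750000 = 2.164179
Iteration 2:
  f(2.164179) = 0.807945
  f'(2.164179) = 12.051014
  x_2 = 2.164179 - 0.807945/12.051014 = 2.097135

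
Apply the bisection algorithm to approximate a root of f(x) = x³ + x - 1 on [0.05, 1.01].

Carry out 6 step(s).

f(x) = x³ + x - 1
Initial interval: [0.05, 1.01]

Iteration 1:
  c_1 = (0.050000 + 1.010000)/2 = 0.530000
  f(c_1) = f(0.530000) = -0.321123
  f(a) × f(c) ≥ 0, new interval: [0.530000, 1.010000]
Iteration 2:
  c_2 = (0.530000 + 1.010000)/2 = 0.770000
  f(c_2) = f(0.770000) = 0.226533
  f(a) × f(c) < 0, new interval: [0.530000, 0.770000]
Iteration 3:
  c_3 = (0.530000 + 0.770000)/2 = 0.650000
  f(c_3) = f(0.650000) = -0.075375
  f(a) × f(c) ≥ 0, new interval: [0.650000, 0.770000]
Iteration 4:
  c_4 = (0.650000 + 0.770000)/2 = 0.710000
  f(c_4) = f(0.710000) = 0.067911
  f(a) × f(c) < 0, new interval: [0.650000, 0.710000]
Iteration 5:
  c_5 = (0.650000 + 0.710000)/2 = 0.680000
  f(c_5) = f(0.680000) = -0.005568
  f(a) × f(c) ≥ 0, new interval: [0.680000, 0.710000]
Iteration 6:
  c_6 = (0.680000 + 0.710000)/2 = 0.695000
  f(c_6) = f(0.695000) = 0.030702
  f(a) × f(c) < 0, new interval: [0.680000, 0.695000]

After 6 iteration(s), the approximation is c_6 = 0.695000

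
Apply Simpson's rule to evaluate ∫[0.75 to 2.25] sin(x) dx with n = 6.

f(x) = sin(x)
a = 0.75, b = 2.25, n = 6
h = (b - a)/n = 0.250000

Simpson's rule: (h/3)[f(x₀) + 4f(x₁) + 2f(x₂) + ... + f(xₙ)]

x_0 = 0.7500, f(x_0) = 0.681639, coefficient = 1
x_1 = 1.0000, f(x_1) = 0.841471, coefficient = 4
x_2 = 1.2500, f(x_2) = 0.948985, coefficient = 2
x_3 = 1.5000, f(x_3) = 0.997495, coefficient = 4
x_4 = 1.7500, f(x_4) = 0.983986, coefficient = 2
x_5 = 2.0000, f(x_5) = 0.909297, coefficient = 4
x_6 = 2.2500, f(x_6) = 0.778073, coefficient = 1

I ≈ (0.250000/3) × 16.318707 = 1.359892
Exact value: 1.359862
Error: 0.000030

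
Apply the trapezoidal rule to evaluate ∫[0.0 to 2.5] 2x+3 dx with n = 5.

f(x) = 2x+3
a = 0.0, b = 2.5, n = 5
h = (b - a)/n = 0.500000

Trapezoidal rule: (h/2)[f(x₀) + 2f(x₁) + 2f(x₂) + ... + f(xₙ)]

x_0 = 0.0000, f(x_0) = 3.000000, coefficient = 1
x_1 = 0.5000, f(x_1) = 4.000000, coefficient = 2
x_2 = 1.0000, f(x_2) = 5.000000, coefficient = 2
x_3 = 1.5000, f(x_3) = 6.000000, coefficient = 2
x_4 = 2.0000, f(x_4) = 7.000000, coefficient = 2
x_5 = 2.5000, f(x_5) = 8.000000, coefficient = 1

I ≈ (0.500000/2) × 55.000000 = 13.750000
Exact value: 13.750000
Error: 0.000000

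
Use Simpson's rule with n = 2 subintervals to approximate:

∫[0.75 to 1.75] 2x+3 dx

f(x) = 2x+3
a = 0.75, b = 1.75, n = 2
h = (b - a)/n = 0.500000

Simpson's rule: (h/3)[f(x₀) + 4f(x₁) + 2f(x₂) + ... + f(xₙ)]

x_0 = 0.7500, f(x_0) = 4.500000, coefficient = 1
x_1 = 1.2500, f(x_1) = 5.500000, coefficient = 4
x_2 = 1.7500, f(x_2) = 6.500000, coefficient = 1

I ≈ (0.500000/3) × 33.000000 = 5.500000
Exact value: 5.500000
Error: 0.000000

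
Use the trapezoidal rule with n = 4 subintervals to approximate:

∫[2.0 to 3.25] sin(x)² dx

f(x) = sin(x)²
a = 2.0, b = 3.25, n = 4
h = (b - a)/n = 0.312500

Trapezoidal rule: (h/2)[f(x₀) + 2f(x₁) + 2f(x₂) + ... + f(xₙ)]

x_0 = 2.0000, f(x_0) = 0.826822, coefficient = 1
x_1 = 2.3125, f(x_1) = 0.543639, coefficient = 2
x_2 = 2.6250, f(x_2) = 0.243957, coefficient = 2
x_3 = 2.9375, f(x_3) = 0.041079, coefficient = 2
x_4 = 3.2500, f(x_4) = 0.011706, coefficient = 1

I ≈ (0.312500/2) × 2.495878 = 0.389981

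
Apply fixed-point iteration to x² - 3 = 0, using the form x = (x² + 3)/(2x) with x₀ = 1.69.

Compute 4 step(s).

Equation: x² - 3 = 0
Fixed-point form: x = (x² + 3)/(2x)
x₀ = 1.69

x_1 = g(1.690000) = 1.732574
x_2 = g(1.732574) = 1.732051
x_3 = g(1.732051) = 1.732051
x_4 = g(1.732051) = 1.732051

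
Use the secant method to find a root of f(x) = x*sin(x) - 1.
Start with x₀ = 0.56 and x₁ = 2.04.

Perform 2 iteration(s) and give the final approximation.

f(x) = x*sin(x) - 1
x₀ = 0.56, x₁ = 2.04

Secant formula: x_{n+1} = x_n - f(x_n)(x_n - x_{n-1})/(f(x_n) - f(x_{n-1}))

Iteration 1:
  f(0.560000) = -0.702536
  f(2.040000) = 0.819534
  x_2 = 2.040000 - 0.819534×(2.040000 - 0.560000)/(0.819534 - (-0.702536))
       = 1.243118
Iteration 2:
  f(2.040000) = 0.819534
  f(1.243118) = 0.176974
  x_3 = 1.243118 - 0.176974×(1.243118 - 2.040000)/(0.176974 - 0.819534)
       = 1.023641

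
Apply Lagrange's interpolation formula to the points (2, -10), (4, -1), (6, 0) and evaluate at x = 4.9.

Lagrange interpolation formula:
P(x) = Σ yᵢ × Lᵢ(x)
where Lᵢ(x) = Π_{j≠i} (x - xⱼ)/(xᵢ - xⱼ)

L_0(4.9) = (4.9 - 4)/(2 - 4) × (4.9 - 6)/(2 - 6) = -0.123750
L_1(4.9) = (4.9 - 2)/(4 - 2) × (4.9 - 6)/(4 - 6) = 0.797500
L_2(4.9) = (4.9 - 2)/(6 - 2) × (4.9 - 4)/(6 - 4) = 0.326250

P(4.9) = (-10)×L_0(4.9) + (-1)×L_1(4.9) + 0×L_2(4.9)
P(4.9) = 0.440000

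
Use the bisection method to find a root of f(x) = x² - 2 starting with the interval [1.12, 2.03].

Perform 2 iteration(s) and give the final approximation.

f(x) = x² - 2
Initial interval: [1.12, 2.03]

Iteration 1:
  c_1 = (1.120000 + 2.030000)/2 = 1.575000
  f(c_1) = f(1.575000) = 0.480625
  f(a) × f(c) < 0, new interval: [1.120000, 1.575000]
Iteration 2:
  c_2 = (1.120000 + 1.575000)/2 = 1.347500
  f(c_2) = f(1.347500) = -0.184244
  f(a) × f(c) ≥ 0, new interval: [1.347500, 1.575000]

After 2 iteration(s), the approximation is c_2 = 1.347500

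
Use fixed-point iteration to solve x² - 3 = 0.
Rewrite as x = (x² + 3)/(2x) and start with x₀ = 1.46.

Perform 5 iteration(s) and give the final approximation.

Equation: x² - 3 = 0
Fixed-point form: x = (x² + 3)/(2x)
x₀ = 1.46

x_1 = g(1.460000) = 1.757397
x_2 = g(1.757397) = 1.732234
x_3 = g(1.732234) = 1.732051
x_4 = g(1.732051) = 1.732051
x_5 = g(1.732051) = 1.732051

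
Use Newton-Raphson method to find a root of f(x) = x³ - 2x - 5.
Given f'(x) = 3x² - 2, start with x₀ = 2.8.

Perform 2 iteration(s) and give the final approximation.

f(x) = x³ - 2x - 5
f'(x) = 3x² - 2
x₀ = 2.8

Newton-Raphson formula: x_{n+1} = x_n - f(x_n)/f'(x_n)

Iteration 1:
  f(2.800000) = 11.352000
  f'(2.800000) = 21.520000
  x_1 = 2.800000 - 11.352000/21.520000 = 2.272491
Iteration 2:
  f(2.272491) = 2.190647
  f'(2.272491) = 13.492642
  x_2 = 2.272491 - 2.190647/13.492642 = 2.110132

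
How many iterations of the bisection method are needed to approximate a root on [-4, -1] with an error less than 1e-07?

We need (b-a)/2^n ≤ 1e-07
(-1 - (-4))/2^n ≤ 1e-07
3/2^n ≤ 1e-07
2^n ≥ 30000000
n ≥ log₂(30000000) = 24.84
n ≥ 25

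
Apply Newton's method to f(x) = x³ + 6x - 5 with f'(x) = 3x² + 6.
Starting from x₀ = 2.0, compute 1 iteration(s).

f(x) = x³ + 6x - 5
f'(x) = 3x² + 6
x₀ = 2.0

Newton-Raphson formula: x_{n+1} = x_n - f(x_n)/f'(x_n)

Iteration 1:
  f(2.000000) = 15.000000
  f'(2.000000) = 18.000000
  x_1 = 2.000000 - 15.000000/18.000000 = 1.166667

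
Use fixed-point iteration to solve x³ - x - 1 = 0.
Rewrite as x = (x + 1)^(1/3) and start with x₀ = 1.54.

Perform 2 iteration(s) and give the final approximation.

Equation: x³ - x - 1 = 0
Fixed-point form: x = (x + 1)^(1/3)
x₀ = 1.54

x_1 = g(1.540000) = 1.364409
x_2 = g(1.364409) = 1.332215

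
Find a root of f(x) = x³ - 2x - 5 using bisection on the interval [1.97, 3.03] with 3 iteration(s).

f(x) = x³ - 2x - 5
Initial interval: [1.97, 3.03]

Iteration 1:
  c_1 = (1.970000 + 3.030000)/2 = 2.500000
  f(c_1) = f(2.500000) = 5.625000
  f(a) × f(c) < 0, new interval: [1.970000, 2.500000]
Iteration 2:
  c_2 = (1.970000 + 2.500000)/2 = 2.235000
  f(c_2) = f(2.235000) = 1.694328
  f(a) × f(c) < 0, new interval: [1.970000, 2.235000]
Iteration 3:
  c_3 = (1.970000 + 2.235000)/2 = 2.102500
  f(c_3) = f(2.102500) = 0.089114
  f(a) × f(c) < 0, new interval: [1.970000, 2.102500]

After 3 iteration(s), the approximation is c_3 = 2.102500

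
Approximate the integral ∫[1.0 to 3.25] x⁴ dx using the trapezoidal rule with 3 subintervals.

f(x) = x⁴
a = 1.0, b = 3.25, n = 3
h = (b - a)/n = 0.750000

Trapezoidal rule: (h/2)[f(x₀) + 2f(x₁) + 2f(x₂) + ... + f(xₙ)]

x_0 = 1.0000, f(x_0) = 1.000000, coefficient = 1
x_1 = 1.7500, f(x_1) = 9.378906, coefficient = 2
x_2 = 2.5000, f(x_2) = 39.062500, coefficient = 2
x_3 = 3.2500, f(x_3) = 111.566406, coefficient = 1

I ≈ (0.750000/2) × 209.449219 = 78.543457
Exact value: 72.318164
Error: 6.225293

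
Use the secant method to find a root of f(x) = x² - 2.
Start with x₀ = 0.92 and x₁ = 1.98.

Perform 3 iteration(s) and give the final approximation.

f(x) = x² - 2
x₀ = 0.92, x₁ = 1.98

Secant formula: x_{n+1} = x_n - f(x_n)(x_n - x_{n-1})/(f(x_n) - f(x_{n-1}))

Iteration 1:
  f(0.920000) = -1.153600
  f(1.980000) = 1.920400
  x_2 = 1.980000 - 1.920400×(1.980000 - 0.920000)/(1.920400 - (-1.153600))
       = 1.317793
Iteration 2:
  f(1.980000) = 1.920400
  f(1.317793) = -0.263421
  x_3 = 1.317793 - (-0.263421)×(1.317793 - 1.980000)/(-0.263421 - 1.920400)
       = 1.397671
Iteration 3:
  f(1.317793) = -0.263421
  f(1.397671) = -0.046515
  x_4 = 1.397671 - (-0.046515)×(1.397671 - 1.317793)/(-0.046515 - (-0.263421))
       = 1.414801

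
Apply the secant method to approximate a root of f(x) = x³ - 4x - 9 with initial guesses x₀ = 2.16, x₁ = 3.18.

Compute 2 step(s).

f(x) = x³ - 4x - 9
x₀ = 2.16, x₁ = 3.18

Secant formula: x_{n+1} = x_n - f(x_n)(x_n - x_{n-1})/(f(x_n) - f(x_{n-1}))

Iteration 1:
  f(2.160000) = -7.562304
  f(3.180000) = 10.437432
  x_2 = 3.180000 - 10.437432×(3.180000 - 2.160000)/(10.437432 - (-7.562304))
       = 2.588537
Iteration 2:
  f(3.180000) = 10.437432
  f(2.588537) = -2.009597
  x_3 = 2.588537 - (-2.009597)×(2.588537 - 3.180000)/(-2.009597 - 10.437432)
       = 2.684030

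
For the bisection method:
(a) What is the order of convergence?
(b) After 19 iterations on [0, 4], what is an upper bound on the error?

(a) Bisection has linear (order 1) convergence; the error is halved each step.

(b) Error bound = (b-a)/2^n = (4 - 0)/2^{19}
    = 4/2^{19}

(a) 1 (linear); (b) error ≤ 7.63e-06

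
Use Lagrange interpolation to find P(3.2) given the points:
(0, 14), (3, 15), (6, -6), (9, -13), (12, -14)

Lagrange interpolation formula:
P(x) = Σ yᵢ × Lᵢ(x)
where Lᵢ(x) = Π_{j≠i} (x - xⱼ)/(xᵢ - xⱼ)

L_0(3.2) = (3.2 - 3)/(0 - 3) × (3.2 - 6)/(0 - 6) × (3.2 - 9)/(0 - 9) × (3.2 - 12)/(0 - 12) = -0.014703
L_1(3.2) = (3.2 - 0)/(3 - 0) × (3.2 - 6)/(3 - 6) × (3.2 - 9)/(3 - 9) × (3.2 - 12)/(3 - 12) = 0.940984
L_2(3.2) = (3.2 - 0)/(6 - 0) × (3.2 - 3)/(6 - 3) × (3.2 - 9)/(6 - 9) × (3.2 - 12)/(6 - 12) = 0.100820
L_3(3.2) = (3.2 - 0)/(9 - 0) × (3.2 - 3)/(9 - 3) × (3.2 - 6)/(9 - 6) × (3.2 - 12)/(9 - 12) = -0.032448
L_4(3.2) = (3.2 - 0)/(12 - 0) × (3.2 - 3)/(12 - 3) × (3.2 - 6)/(12 - 6) × (3.2 - 9)/(12 - 9) = 0.005347

P(3.2) = 14×L_0(3.2) + 15×L_1(3.2) + (-6)×L_2(3.2) + (-13)×L_3(3.2) + (-14)×L_4(3.2)
P(3.2) = 13.650976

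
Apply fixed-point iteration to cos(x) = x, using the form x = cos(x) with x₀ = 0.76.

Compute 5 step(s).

Equation: cos(x) = x
Fixed-point form: x = cos(x)
x₀ = 0.76

x_1 = g(0.760000) = 0.724836
x_2 = g(0.724836) = 0.748608
x_3 = g(0.748608) = 0.732637
x_4 = g(0.732637) = 0.743413
x_5 = g(0.743413) = 0.736163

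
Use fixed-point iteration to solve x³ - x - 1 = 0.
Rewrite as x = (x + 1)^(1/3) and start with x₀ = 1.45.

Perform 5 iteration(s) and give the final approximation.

Equation: x³ - x - 1 = 0
Fixed-point form: x = (x + 1)^(1/3)
x₀ = 1.45

x_1 = g(1.450000) = 1.348100
x_2 = g(1.348100) = 1.329144
x_3 = g(1.329144) = 1.325558
x_4 = g(1.325558) = 1.324878
x_5 = g(1.324878) = 1.324748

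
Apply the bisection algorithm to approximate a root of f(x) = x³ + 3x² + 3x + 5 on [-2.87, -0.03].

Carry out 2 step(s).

f(x) = x³ + 3x² + 3x + 5
Initial interval: [-2.87, -0.03]

Iteration 1:
  c_1 = (-2.870000 + (-0.030000))/2 = -1.450000
  f(c_1) = f(-1.450000) = 3.908875
  f(a) × f(c) < 0, new interval: [-2.870000, -1.450000]
Iteration 2:
  c_2 = (-2.870000 + (-1.450000))/2 = -2.160000
  f(c_2) = f(-2.160000) = 2.439104
  f(a) × f(c) < 0, new interval: [-2.870000, -2.160000]

After 2 iteration(s), the approximation is c_2 = -2.160000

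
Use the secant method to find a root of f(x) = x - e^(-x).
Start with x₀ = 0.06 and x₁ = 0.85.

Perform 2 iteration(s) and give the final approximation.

f(x) = x - e^(-x)
x₀ = 0.06, x₁ = 0.85

Secant formula: x_{n+1} = x_n - f(x_n)(x_n - x_{n-1})/(f(x_n) - f(x_{n-1}))

Iteration 1:
  f(0.060000) = -0.881765
  f(0.850000) = 0.422585
  x_2 = 0.850000 - 0.422585×(0.850000 - 0.060000)/(0.422585 - (-0.881765))
       = 0.594055
Iteration 2:
  f(0.850000) = 0.422585
  f(0.594055) = 0.041970
  x_3 = 0.594055 - 0.041970×(0.594055 - 0.850000)/(0.041970 - 0.422585)
       = 0.565832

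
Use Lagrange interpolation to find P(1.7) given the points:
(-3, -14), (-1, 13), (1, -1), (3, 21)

Lagrange interpolation formula:
P(x) = Σ yᵢ × Lᵢ(x)
where Lᵢ(x) = Π_{j≠i} (x - xⱼ)/(xᵢ - xⱼ)

L_0(1.7) = (1.7 - (-1))/(-3 - (-1)) × (1.7 - 1)/(-3 - 1) × (1.7 - 3)/(-3 - 3) = 0.051187
L_1(1.7) = (1.7 - (-3))/(-1 - (-3)) × (1.7 - 1)/(-1 - 1) × (1.7 - 3)/(-1 - 3) = -0.267313
L_2(1.7) = (1.7 - (-3))/(1 - (-3)) × (1.7 - (-1))/(1 - (-1)) × (1.7 - 3)/(1 - 3) = 1.031063
L_3(1.7) = (1.7 - (-3))/(3 - (-3)) × (1.7 - (-1))/(3 - (-1)) × (1.7 - 1)/(3 - 1) = 0.185063

P(1.7) = (-14)×L_0(1.7) + 13×L_1(1.7) + (-1)×L_2(1.7) + 21×L_3(1.7)
P(1.7) = -1.336437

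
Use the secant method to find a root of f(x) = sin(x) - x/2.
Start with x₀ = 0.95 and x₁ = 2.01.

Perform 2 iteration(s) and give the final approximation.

f(x) = sin(x) - x/2
x₀ = 0.95, x₁ = 2.01

Secant formula: x_{n+1} = x_n - f(x_n)(x_n - x_{n-1})/(f(x_n) - f(x_{n-1}))

Iteration 1:
  f(0.950000) = 0.338416
  f(2.010000) = -0.099909
  x_2 = 2.010000 - (-0.099909)×(2.010000 - 0.950000)/(-0.099909 - 0.338416)
       = 1.768389
Iteration 2:
  f(2.010000) = -0.099909
  f(1.768389) = 0.096347
  x_3 = 1.768389 - 0.096347×(1.768389 - 2.010000)/(0.096347 - (-0.099909))
       = 1.887002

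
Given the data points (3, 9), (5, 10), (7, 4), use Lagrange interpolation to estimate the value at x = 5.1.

Lagrange interpolation formula:
P(x) = Σ yᵢ × Lᵢ(x)
where Lᵢ(x) = Π_{j≠i} (x - xⱼ)/(xᵢ - xⱼ)

L_0(5.1) = (5.1 - 5)/(3 - 5) × (5.1 - 7)/(3 - 7) = -0.023750
L_1(5.1) = (5.1 - 3)/(5 - 3) × (5.1 - 7)/(5 - 7) = 0.997500
L_2(5.1) = (5.1 - 3)/(7 - 3) × (5.1 - 5)/(7 - 5) = 0.026250

P(5.1) = 9×L_0(5.1) + 10×L_1(5.1) + 4×L_2(5.1)
P(5.1) = 9.866250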